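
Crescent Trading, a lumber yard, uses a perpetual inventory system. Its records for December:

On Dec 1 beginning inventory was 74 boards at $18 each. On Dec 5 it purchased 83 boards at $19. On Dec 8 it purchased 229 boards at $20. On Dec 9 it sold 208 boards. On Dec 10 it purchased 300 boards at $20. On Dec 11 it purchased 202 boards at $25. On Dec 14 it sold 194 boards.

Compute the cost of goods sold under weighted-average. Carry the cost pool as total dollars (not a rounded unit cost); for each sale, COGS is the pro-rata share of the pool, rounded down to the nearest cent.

After Dec 1: 74 on hand, pool $1,332.00 (≈ $18.0000 each)
After Dec 5: 157 on hand, pool $2,909.00 (≈ $18.5287 each)
After Dec 8: 386 on hand, pool $7,489.00 (≈ $19.4016 each)
Dec 9, sell 208: 208/386 × $7,489.00 → $4,035.52
After Dec 10: 478 on hand, pool $9,453.48 (≈ $19.7772 each)
After Dec 11: 680 on hand, pool $14,503.48 (≈ $21.3286 each)
Dec 14, sell 194: 194/680 × $14,503.48 → $4,137.75
Total COGS = $4,035.52 + $4,137.75 = $8,173.27
Ending inventory (cost pool remaining) = $10,365.73

COGS = $8,173.27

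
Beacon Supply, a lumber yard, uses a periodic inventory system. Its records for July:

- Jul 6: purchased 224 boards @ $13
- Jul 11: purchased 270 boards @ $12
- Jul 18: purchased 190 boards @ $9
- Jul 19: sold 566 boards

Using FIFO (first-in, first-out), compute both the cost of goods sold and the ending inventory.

COGS = $6,800; ending inventory = $1,062

Jul 19, 566 sold [FIFO — oldest first]: 224 @ $13 + 270 @ $12 + 72 @ $9 = $6,800
Ending inventory: 118 @ $9 = $1,062
Check: goods available $7,862 = COGS $6,800 + ending $1,062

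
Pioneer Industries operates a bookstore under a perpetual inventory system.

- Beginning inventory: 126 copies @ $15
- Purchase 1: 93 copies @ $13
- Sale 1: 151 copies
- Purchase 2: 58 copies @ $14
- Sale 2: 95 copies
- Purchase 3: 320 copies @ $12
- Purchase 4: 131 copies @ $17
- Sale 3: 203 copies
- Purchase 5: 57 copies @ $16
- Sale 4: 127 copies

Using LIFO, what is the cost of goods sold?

COGS = $8,289

Sale 1 (151) [LIFO — newest first]: 93 @ $13 + 58 @ $15 = $2,079
Sale 2 (95) [LIFO — newest first]: 58 @ $14 + 37 @ $15 = $1,367
Sale 3 (203) [LIFO — newest first]: 131 @ $17 + 72 @ $12 = $3,091
Sale 4 (127) [LIFO — newest first]: 57 @ $16 + 70 @ $12 = $1,752
Total COGS = $2,079 + $1,367 + $3,091 + $1,752 = $8,289
Ending inventory: 31 @ $15 + 178 @ $12 = $2,601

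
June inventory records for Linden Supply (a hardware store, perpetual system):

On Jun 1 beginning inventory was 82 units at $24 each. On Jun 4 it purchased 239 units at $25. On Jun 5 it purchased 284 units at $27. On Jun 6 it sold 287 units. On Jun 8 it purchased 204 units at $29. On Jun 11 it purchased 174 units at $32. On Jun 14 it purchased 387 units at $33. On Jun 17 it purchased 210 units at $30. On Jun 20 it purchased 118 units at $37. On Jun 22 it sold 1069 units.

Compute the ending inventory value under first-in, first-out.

Ending inventory = $11,128

Jun 6, 287 sold [FIFO — oldest first]: 82 @ $24 + 205 @ $25 = $7,093
Jun 22, 1069 sold [FIFO — oldest first]: 34 @ $25 + 284 @ $27 + 204 @ $29 + 174 @ $32 + 373 @ $33 = $32,311
Total COGS = $7,093 + $32,311 = $39,404
Ending inventory: 14 @ $33 + 210 @ $30 + 118 @ $37 = $11,128
Check: goods available $50,532 = COGS $39,404 + ending $11,128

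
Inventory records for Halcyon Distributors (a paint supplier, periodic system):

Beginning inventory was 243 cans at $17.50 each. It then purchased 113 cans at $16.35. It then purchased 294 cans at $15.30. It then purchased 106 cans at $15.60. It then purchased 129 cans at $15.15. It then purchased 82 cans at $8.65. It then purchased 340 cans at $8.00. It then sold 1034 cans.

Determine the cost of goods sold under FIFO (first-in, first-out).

Sale 1 (1034) [FIFO — oldest first]: 243 @ $17.50 + 113 @ $16.35 + 294 @ $15.30 + 106 @ $15.60 + 129 @ $15.15 + 82 @ $8.65 + 67 @ $8.00 = $15,451.50
Ending inventory: 273 @ $8.00 = $2,184.00

COGS = $15,451.50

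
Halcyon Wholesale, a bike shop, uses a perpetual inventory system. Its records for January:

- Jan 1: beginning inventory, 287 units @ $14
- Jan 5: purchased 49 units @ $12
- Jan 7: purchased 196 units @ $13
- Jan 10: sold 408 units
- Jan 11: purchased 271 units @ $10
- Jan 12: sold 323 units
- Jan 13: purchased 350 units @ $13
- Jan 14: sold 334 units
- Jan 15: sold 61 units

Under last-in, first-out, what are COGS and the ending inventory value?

COGS = $14,036; ending inventory = $378

Jan 10, 408 sold [LIFO — newest first]: 196 @ $13 + 49 @ $12 + 163 @ $14 = $5,418
Jan 12, 323 sold [LIFO — newest first]: 271 @ $10 + 52 @ $14 = $3,438
Jan 14, 334 sold [LIFO — newest first]: 334 @ $13 = $4,342
Jan 15, 61 sold [LIFO — newest first]: 16 @ $13 + 45 @ $14 = $838
Total COGS = $5,418 + $3,438 + $4,342 + $838 = $14,036
Ending inventory: 27 @ $14 = $378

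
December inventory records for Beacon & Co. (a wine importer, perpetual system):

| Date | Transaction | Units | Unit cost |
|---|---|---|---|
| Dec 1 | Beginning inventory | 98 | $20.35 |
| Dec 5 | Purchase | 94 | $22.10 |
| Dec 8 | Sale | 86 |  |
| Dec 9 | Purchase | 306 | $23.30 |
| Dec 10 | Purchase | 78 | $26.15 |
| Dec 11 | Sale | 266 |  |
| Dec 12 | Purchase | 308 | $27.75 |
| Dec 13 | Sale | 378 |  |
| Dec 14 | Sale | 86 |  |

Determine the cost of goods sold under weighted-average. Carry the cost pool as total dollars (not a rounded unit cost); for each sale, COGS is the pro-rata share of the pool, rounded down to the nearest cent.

After Dec 1: 98 on hand, pool $1,994.30 (≈ $20.3500 each)
After Dec 5: 192 on hand, pool $4,071.70 (≈ $21.2068 each)
Dec 8, sell 86: 86/192 × $4,071.70 → $1,823.78
After Dec 9: 412 on hand, pool $9,377.72 (≈ $22.7615 each)
After Dec 10: 490 on hand, pool $11,417.42 (≈ $23.3009 each)
Dec 11, sell 266: 266/490 × $11,417.42 → $6,198.02
After Dec 12: 532 on hand, pool $13,766.40 (≈ $25.8767 each)
Dec 13, sell 378: 378/532 × $13,766.40 → $9,781.38
Dec 14, sell 86: 86/154 × $3,985.02 → $2,225.40
Total COGS = $1,823.78 + $6,198.02 + $9,781.38 + $2,225.40 = $20,028.58
Ending inventory (cost pool remaining) = $1,759.62
Check: goods available $21,788.20 = COGS $20,028.58 + ending $1,759.62

COGS = $20,028.58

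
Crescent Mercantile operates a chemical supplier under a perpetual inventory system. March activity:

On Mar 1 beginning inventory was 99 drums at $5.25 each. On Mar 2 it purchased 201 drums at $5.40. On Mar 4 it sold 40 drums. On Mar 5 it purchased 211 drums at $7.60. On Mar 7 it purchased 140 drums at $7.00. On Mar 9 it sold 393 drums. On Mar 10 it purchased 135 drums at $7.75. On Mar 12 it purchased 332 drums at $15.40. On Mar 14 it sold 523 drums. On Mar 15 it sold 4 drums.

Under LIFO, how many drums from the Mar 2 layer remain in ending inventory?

59

Mar 4, 40 sold [LIFO — newest first]: 40 @ $5.40 = $216.00
Mar 9, 393 sold [LIFO — newest first]: 140 @ $7.00 + 211 @ $7.60 + 42 @ $5.40 = $2,810.40
Mar 14, 523 sold [LIFO — newest first]: 332 @ $15.40 + 135 @ $7.75 + 56 @ $5.40 = $6,461.45
Mar 15, 4 sold [LIFO — newest first]: 4 @ $5.40 = $21.60
Total COGS = $216.00 + $2,810.40 + $6,461.45 + $21.60 = $9,509.45
Ending inventory: 99 @ $5.25 + 59 @ $5.40 = $838.35
Check: goods available $10,347.80 = COGS $9,509.45 + ending $838.35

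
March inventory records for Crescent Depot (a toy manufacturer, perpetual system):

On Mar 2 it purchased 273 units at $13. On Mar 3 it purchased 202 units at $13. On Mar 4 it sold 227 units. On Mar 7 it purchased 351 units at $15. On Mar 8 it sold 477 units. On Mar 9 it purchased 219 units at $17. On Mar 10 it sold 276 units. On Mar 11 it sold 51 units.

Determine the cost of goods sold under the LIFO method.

Mar 4, 227 sold [LIFO — newest first]: 202 @ $13 + 25 @ $13 = $2,951
Mar 8, 477 sold [LIFO — newest first]: 351 @ $15 + 126 @ $13 = $6,903
Mar 10, 276 sold [LIFO — newest first]: 219 @ $17 + 57 @ $13 = $4,464
Mar 11, 51 sold [LIFO — newest first]: 51 @ $13 = $663
Total COGS = $2,951 + $6,903 + $4,464 + $663 = $14,981
Ending inventory: 14 @ $13 = $182
Check: goods available $15,163 = COGS $14,981 + ending $182

COGS = $14,981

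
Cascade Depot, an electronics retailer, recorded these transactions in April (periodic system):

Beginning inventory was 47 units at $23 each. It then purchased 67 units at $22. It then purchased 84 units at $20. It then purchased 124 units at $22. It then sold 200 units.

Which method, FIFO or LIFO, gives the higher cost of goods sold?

FIFO COGS: 47 @ $23 + 67 @ $22 + 84 @ $20 + 2 @ $22 = $4,279
LIFO COGS: 124 @ $22 + 76 @ $20 = $4,248

FIFO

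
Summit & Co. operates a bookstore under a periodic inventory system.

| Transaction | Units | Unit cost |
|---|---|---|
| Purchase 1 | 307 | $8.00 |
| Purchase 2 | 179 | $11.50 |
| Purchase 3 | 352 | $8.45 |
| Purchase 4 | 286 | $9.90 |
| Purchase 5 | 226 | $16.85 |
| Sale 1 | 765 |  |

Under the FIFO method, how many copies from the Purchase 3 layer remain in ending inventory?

73

Sale 1 (765) [FIFO — oldest first]: 307 @ $8.00 + 179 @ $11.50 + 279 @ $8.45 = $6,872.05
Ending inventory: 73 @ $8.45 + 286 @ $9.90 + 226 @ $16.85 = $7,256.35
Check: goods available $14,128.40 = COGS $6,872.05 + ending $7,256.35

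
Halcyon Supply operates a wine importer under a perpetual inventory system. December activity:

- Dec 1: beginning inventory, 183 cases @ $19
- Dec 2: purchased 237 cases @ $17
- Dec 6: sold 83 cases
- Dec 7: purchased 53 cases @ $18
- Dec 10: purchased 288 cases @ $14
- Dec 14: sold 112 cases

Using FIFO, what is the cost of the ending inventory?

Dec 6, 83 sold [FIFO — oldest first]: 83 @ $19 = $1,577
Dec 14, 112 sold [FIFO — oldest first]: 100 @ $19 + 12 @ $17 = $2,104
Total COGS = $1,577 + $2,104 = $3,681
Ending inventory: 225 @ $17 + 53 @ $18 + 288 @ $14 = $8,811

Ending inventory = $8,811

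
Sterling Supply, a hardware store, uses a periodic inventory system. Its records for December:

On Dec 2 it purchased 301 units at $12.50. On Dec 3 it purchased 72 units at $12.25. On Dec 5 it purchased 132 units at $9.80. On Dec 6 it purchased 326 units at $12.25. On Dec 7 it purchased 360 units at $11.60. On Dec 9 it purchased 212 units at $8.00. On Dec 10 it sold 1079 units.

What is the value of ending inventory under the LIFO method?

Ending inventory = $4,044.25

Dec 10, 1079 sold [LIFO — newest first]: 212 @ $8.00 + 360 @ $11.60 + 326 @ $12.25 + 132 @ $9.80 + 49 @ $12.25 = $11,759.35
Ending inventory: 301 @ $12.50 + 23 @ $12.25 = $4,044.25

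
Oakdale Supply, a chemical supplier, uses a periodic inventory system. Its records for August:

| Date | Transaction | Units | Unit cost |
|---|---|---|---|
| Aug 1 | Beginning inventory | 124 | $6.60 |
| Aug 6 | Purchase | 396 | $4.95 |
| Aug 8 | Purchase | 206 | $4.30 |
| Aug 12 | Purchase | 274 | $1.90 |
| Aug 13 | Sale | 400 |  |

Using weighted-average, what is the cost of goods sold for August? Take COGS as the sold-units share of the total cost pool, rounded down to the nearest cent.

Aug 13, sell 400: 400/1000 × $4,185.00 → $1,674.00
Ending inventory (cost pool remaining) = $2,511.00

COGS = $1,674.00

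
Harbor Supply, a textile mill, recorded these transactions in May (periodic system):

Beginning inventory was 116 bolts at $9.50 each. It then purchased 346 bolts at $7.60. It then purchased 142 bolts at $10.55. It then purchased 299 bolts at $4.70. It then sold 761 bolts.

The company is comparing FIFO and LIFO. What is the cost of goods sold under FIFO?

COGS = $5,967.60

FIFO COGS: 116 @ $9.50 + 346 @ $7.60 + 142 @ $10.55 + 157 @ $4.70 = $5,967.60
LIFO COGS: 299 @ $4.70 + 142 @ $10.55 + 320 @ $7.60 = $5,335.40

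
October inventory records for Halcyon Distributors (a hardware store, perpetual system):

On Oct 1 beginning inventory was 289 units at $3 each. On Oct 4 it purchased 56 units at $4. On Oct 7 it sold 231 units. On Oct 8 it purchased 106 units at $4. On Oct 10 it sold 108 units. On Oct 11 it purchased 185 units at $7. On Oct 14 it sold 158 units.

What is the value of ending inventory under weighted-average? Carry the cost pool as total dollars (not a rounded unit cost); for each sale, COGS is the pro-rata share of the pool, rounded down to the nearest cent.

After Oct 1: 289 on hand, pool $867.00 (≈ $3.0000 each)
After Oct 4: 345 on hand, pool $1,091.00 (≈ $3.1623 each)
Oct 7, sell 231: 231/345 × $1,091.00 → $730.49
After Oct 8: 220 on hand, pool $784.51 (≈ $3.5660 each)
Oct 10, sell 108: 108/220 × $784.51 → $385.12
After Oct 11: 297 on hand, pool $1,694.39 (≈ $5.7050 each)
Oct 14, sell 158: 158/297 × $1,694.39 → $901.39
Total COGS = $730.49 + $385.12 + $901.39 = $2,017.00
Ending inventory (cost pool remaining) = $793.00
Check: goods available $2,810.00 = COGS $2,017.00 + ending $793.00

Ending inventory = $793.00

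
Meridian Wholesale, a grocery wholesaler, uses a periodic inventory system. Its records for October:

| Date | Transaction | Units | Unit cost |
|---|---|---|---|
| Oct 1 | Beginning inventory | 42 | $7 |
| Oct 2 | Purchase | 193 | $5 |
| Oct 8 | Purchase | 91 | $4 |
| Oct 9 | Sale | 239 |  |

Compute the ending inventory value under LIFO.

Ending inventory = $519

Oct 9, 239 sold [LIFO — newest first]: 91 @ $4 + 148 @ $5 = $1,104
Ending inventory: 42 @ $7 + 45 @ $5 = $519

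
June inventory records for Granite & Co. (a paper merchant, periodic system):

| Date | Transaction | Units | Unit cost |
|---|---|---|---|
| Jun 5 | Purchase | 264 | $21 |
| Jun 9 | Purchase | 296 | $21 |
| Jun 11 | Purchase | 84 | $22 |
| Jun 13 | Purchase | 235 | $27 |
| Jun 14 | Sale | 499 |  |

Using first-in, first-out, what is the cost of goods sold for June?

COGS = $10,479

Jun 14, 499 sold [FIFO — oldest first]: 264 @ $21 + 235 @ $21 = $10,479
Ending inventory: 61 @ $21 + 84 @ $22 + 235 @ $27 = $9,474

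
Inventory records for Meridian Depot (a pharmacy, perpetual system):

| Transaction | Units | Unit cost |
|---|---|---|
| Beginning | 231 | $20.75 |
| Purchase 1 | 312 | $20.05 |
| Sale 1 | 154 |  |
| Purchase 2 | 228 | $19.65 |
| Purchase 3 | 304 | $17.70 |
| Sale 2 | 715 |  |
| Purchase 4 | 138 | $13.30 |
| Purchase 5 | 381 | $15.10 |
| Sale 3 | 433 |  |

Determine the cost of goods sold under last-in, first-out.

Sale 1 (154) [LIFO — newest first]: 154 @ $20.05 = $3,087.70
Sale 2 (715) [LIFO — newest first]: 304 @ $17.70 + 228 @ $19.65 + 158 @ $20.05 + 25 @ $20.75 = $13,547.65
Sale 3 (433) [LIFO — newest first]: 381 @ $15.10 + 52 @ $13.30 = $6,444.70
Total COGS = $3,087.70 + $13,547.65 + $6,444.70 = $23,080.05
Ending inventory: 206 @ $20.75 + 86 @ $13.30 = $5,418.30

COGS = $23,080.05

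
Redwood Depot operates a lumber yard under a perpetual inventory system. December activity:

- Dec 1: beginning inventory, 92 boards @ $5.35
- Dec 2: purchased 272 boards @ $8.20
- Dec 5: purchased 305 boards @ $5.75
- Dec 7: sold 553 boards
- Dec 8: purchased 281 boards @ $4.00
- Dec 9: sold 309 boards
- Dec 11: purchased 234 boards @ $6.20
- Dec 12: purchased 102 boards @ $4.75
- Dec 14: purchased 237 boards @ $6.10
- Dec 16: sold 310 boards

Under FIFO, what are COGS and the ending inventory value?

COGS = $6,976.75; ending inventory = $2,004.60

Dec 7, 553 sold [FIFO — oldest first]: 92 @ $5.35 + 272 @ $8.20 + 189 @ $5.75 = $3,809.35
Dec 9, 309 sold [FIFO — oldest first]: 116 @ $5.75 + 193 @ $4.00 = $1,439.00
Dec 16, 310 sold [FIFO — oldest first]: 88 @ $4.00 + 222 @ $6.20 = $1,728.40
Total COGS = $3,809.35 + $1,439.00 + $1,728.40 = $6,976.75
Ending inventory: 12 @ $6.20 + 102 @ $4.75 + 237 @ $6.10 = $2,004.60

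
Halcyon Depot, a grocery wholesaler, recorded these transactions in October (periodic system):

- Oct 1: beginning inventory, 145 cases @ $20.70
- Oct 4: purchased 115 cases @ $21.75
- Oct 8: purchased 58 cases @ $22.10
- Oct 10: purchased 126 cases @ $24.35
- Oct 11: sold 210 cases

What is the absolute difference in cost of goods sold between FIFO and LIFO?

$500.15

FIFO COGS: 145 @ $20.70 + 65 @ $21.75 = $4,415.25
LIFO COGS: 126 @ $24.35 + 58 @ $22.10 + 26 @ $21.75 = $4,915.40
Difference = |$4,415.25 − $4,915.40| = $500.15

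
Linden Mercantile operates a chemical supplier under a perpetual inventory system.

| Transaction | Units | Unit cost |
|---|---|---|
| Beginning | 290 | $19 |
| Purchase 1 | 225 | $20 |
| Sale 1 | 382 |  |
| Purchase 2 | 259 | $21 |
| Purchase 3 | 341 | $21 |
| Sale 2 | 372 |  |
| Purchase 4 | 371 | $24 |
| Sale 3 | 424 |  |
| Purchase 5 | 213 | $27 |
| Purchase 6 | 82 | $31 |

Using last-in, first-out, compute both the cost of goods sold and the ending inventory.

Sale 1 (382) [LIFO — newest first]: 225 @ $20 + 157 @ $19 = $7,483
Sale 2 (372) [LIFO — newest first]: 341 @ $21 + 31 @ $21 = $7,812
Sale 3 (424) [LIFO — newest first]: 371 @ $24 + 53 @ $21 = $10,017
Total COGS = $7,483 + $7,812 + $10,017 = $25,312
Ending inventory: 133 @ $19 + 175 @ $21 + 213 @ $27 + 82 @ $31 = $14,495

COGS = $25,312; ending inventory = $14,495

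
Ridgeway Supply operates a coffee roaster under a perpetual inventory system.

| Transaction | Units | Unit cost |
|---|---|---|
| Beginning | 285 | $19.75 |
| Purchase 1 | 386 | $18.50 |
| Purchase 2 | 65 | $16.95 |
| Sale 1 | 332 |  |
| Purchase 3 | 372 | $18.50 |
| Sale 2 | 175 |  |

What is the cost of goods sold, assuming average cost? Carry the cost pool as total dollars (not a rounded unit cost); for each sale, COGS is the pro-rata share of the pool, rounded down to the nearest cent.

After Beginning: 285 on hand, pool $5,628.75 (≈ $19.7500 each)
After Purchase 1: 671 on hand, pool $12,769.75 (≈ $19.0309 each)
After Purchase 2: 736 on hand, pool $13,871.50 (≈ $18.8471 each)
Sale 1, sell 332: 332/736 × $13,871.50 → $6,257.25
After Purchase 3: 776 on hand, pool $14,496.25 (≈ $18.6807 each)
Sale 2, sell 175: 175/776 × $14,496.25 → $3,269.12
Total COGS = $6,257.25 + $3,269.12 = $9,526.37
Ending inventory (cost pool remaining) = $11,227.13

COGS = $9,526.37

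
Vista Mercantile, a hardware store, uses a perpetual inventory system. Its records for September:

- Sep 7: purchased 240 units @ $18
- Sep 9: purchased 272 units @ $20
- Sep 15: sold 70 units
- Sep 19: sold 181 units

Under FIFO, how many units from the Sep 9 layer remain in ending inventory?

Sep 15, 70 sold [FIFO — oldest first]: 70 @ $18 = $1,260
Sep 19, 181 sold [FIFO — oldest first]: 170 @ $18 + 11 @ $20 = $3,280
Total COGS = $1,260 + $3,280 = $4,540
Ending inventory: 261 @ $20 = $5,220
Check: goods available $9,760 = COGS $4,540 + ending $5,220

261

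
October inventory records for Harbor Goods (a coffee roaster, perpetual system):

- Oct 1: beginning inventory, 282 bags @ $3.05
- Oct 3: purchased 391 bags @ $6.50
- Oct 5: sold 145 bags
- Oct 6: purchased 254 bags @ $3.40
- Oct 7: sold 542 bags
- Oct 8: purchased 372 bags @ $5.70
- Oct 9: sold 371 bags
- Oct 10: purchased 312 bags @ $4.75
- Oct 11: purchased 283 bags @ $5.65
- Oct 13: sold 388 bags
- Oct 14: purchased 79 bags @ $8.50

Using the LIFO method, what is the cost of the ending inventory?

Oct 5, 145 sold [LIFO — newest first]: 145 @ $6.50 = $942.50
Oct 7, 542 sold [LIFO — newest first]: 254 @ $3.40 + 246 @ $6.50 + 42 @ $3.05 = $2,590.70
Oct 9, 371 sold [LIFO — newest first]: 371 @ $5.70 = $2,114.70
Oct 13, 388 sold [LIFO — newest first]: 283 @ $5.65 + 105 @ $4.75 = $2,097.70
Total COGS = $942.50 + $2,590.70 + $2,114.70 + $2,097.70 = $7,745.60
Ending inventory: 240 @ $3.05 + 1 @ $5.70 + 207 @ $4.75 + 79 @ $8.50 = $2,392.45

Ending inventory = $2,392.45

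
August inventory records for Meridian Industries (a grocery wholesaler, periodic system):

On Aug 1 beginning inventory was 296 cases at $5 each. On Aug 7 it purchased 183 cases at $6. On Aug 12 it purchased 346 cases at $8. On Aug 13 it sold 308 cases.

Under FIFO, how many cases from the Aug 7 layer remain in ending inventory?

171

Aug 13, 308 sold [FIFO — oldest first]: 296 @ $5 + 12 @ $6 = $1,552
Ending inventory: 171 @ $6 + 346 @ $8 = $3,794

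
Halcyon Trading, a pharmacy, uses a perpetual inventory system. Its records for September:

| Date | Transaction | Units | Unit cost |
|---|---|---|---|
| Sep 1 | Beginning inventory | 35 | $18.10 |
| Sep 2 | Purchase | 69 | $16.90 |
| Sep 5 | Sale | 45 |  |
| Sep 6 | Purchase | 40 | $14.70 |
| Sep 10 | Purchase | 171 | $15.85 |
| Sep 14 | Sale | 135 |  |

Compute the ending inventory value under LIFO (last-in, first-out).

Sep 5, 45 sold [LIFO — newest first]: 45 @ $16.90 = $760.50
Sep 14, 135 sold [LIFO — newest first]: 135 @ $15.85 = $2,139.75
Total COGS = $760.50 + $2,139.75 = $2,900.25
Ending inventory: 35 @ $18.10 + 24 @ $16.90 + 40 @ $14.70 + 36 @ $15.85 = $2,197.70
Check: goods available $5,097.95 = COGS $2,900.25 + ending $2,197.70

Ending inventory = $2,197.70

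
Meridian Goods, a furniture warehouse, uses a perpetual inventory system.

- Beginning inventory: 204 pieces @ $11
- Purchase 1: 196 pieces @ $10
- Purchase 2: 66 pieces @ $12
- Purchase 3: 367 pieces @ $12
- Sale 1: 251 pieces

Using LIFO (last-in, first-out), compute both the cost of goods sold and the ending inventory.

COGS = $3,012; ending inventory = $6,388

Sale 1 (251) [LIFO — newest first]: 251 @ $12 = $3,012
Ending inventory: 204 @ $11 + 196 @ $10 + 66 @ $12 + 116 @ $12 = $6,388
Check: goods available $9,400 = COGS $3,012 + ending $6,388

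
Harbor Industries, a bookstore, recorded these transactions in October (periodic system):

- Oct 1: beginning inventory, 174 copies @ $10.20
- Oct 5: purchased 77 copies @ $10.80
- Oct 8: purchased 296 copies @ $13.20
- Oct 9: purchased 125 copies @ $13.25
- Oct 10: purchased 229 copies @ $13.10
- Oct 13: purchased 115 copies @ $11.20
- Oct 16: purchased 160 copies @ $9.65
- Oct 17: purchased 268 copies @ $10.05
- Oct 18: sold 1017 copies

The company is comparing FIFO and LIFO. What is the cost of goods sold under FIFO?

COGS = $12,467.40

FIFO COGS: 174 @ $10.20 + 77 @ $10.80 + 296 @ $13.20 + 125 @ $13.25 + 229 @ $13.10 + 115 @ $11.20 + 1 @ $9.65 = $12,467.40
LIFO COGS: 268 @ $10.05 + 160 @ $9.65 + 115 @ $11.20 + 229 @ $13.10 + 125 @ $13.25 + 120 @ $13.20 = $11,765.55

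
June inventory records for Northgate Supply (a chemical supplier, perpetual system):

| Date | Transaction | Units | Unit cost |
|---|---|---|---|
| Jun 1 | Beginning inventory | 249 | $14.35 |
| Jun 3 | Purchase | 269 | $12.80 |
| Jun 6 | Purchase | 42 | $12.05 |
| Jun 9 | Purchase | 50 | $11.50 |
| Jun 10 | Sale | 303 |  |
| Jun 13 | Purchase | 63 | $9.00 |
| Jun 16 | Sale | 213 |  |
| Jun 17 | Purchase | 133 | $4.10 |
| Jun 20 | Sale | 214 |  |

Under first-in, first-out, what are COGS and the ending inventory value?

COGS = $8,898.15; ending inventory = $311.60

Jun 10, 303 sold [FIFO — oldest first]: 249 @ $14.35 + 54 @ $12.80 = $4,264.35
Jun 16, 213 sold [FIFO — oldest first]: 213 @ $12.80 = $2,726.40
Jun 20, 214 sold [FIFO — oldest first]: 2 @ $12.80 + 42 @ $12.05 + 50 @ $11.50 + 63 @ $9.00 + 57 @ $4.10 = $1,907.40
Total COGS = $4,264.35 + $2,726.40 + $1,907.40 = $8,898.15
Ending inventory: 76 @ $4.10 = $311.60
Check: goods available $9,209.75 = COGS $8,898.15 + ending $311.60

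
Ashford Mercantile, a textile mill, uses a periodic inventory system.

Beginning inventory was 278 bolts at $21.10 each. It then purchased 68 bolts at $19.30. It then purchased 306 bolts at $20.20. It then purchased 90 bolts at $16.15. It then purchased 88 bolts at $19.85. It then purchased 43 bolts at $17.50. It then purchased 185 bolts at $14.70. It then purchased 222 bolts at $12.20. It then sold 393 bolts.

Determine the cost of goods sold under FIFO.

Sale 1 (393) [FIFO — oldest first]: 278 @ $21.10 + 68 @ $19.30 + 47 @ $20.20 = $8,127.60
Ending inventory: 259 @ $20.20 + 90 @ $16.15 + 88 @ $19.85 + 43 @ $17.50 + 185 @ $14.70 + 222 @ $12.20 = $14,612.50
Check: goods available $22,740.10 = COGS $8,127.60 + ending $14,612.50

COGS = $8,127.60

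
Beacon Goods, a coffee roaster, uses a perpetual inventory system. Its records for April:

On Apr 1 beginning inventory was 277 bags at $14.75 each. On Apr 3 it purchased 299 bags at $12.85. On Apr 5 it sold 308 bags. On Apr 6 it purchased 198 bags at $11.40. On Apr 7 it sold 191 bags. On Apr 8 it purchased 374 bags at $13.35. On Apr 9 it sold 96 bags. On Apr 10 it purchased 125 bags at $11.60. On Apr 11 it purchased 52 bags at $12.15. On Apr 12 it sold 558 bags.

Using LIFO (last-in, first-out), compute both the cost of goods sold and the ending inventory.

COGS = $14,722.80; ending inventory = $2,537.00

Apr 5, 308 sold [LIFO — newest first]: 299 @ $12.85 + 9 @ $14.75 = $3,974.90
Apr 7, 191 sold [LIFO — newest first]: 191 @ $11.40 = $2,177.40
Apr 9, 96 sold [LIFO — newest first]: 96 @ $13.35 = $1,281.60
Apr 12, 558 sold [LIFO — newest first]: 52 @ $12.15 + 125 @ $11.60 + 278 @ $13.35 + 7 @ $11.40 + 96 @ $14.75 = $7,288.90
Total COGS = $3,974.90 + $2,177.40 + $1,281.60 + $7,288.90 = $14,722.80
Ending inventory: 172 @ $14.75 = $2,537.00
Check: goods available $17,259.80 = COGS $14,722.80 + ending $2,537.00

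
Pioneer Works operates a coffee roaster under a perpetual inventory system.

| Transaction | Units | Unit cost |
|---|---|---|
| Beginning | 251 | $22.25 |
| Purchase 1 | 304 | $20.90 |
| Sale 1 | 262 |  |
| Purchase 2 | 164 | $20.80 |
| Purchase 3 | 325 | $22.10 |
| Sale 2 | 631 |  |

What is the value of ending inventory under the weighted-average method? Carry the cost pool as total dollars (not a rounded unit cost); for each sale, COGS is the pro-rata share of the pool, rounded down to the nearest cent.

After Beginning: 251 on hand, pool $5,584.75 (≈ $22.2500 each)
After Purchase 1: 555 on hand, pool $11,938.35 (≈ $21.5105 each)
Sale 1, sell 262: 262/555 × $11,938.35 → $5,635.76
After Purchase 2: 457 on hand, pool $9,713.79 (≈ $21.2556 each)
After Purchase 3: 782 on hand, pool $16,896.29 (≈ $21.6065 each)
Sale 2, sell 631: 631/782 × $16,896.29 → $13,633.70
Total COGS = $5,635.76 + $13,633.70 = $19,269.46
Ending inventory (cost pool remaining) = $3,262.59
Check: goods available $22,532.05 = COGS $19,269.46 + ending $3,262.59

Ending inventory = $3,262.59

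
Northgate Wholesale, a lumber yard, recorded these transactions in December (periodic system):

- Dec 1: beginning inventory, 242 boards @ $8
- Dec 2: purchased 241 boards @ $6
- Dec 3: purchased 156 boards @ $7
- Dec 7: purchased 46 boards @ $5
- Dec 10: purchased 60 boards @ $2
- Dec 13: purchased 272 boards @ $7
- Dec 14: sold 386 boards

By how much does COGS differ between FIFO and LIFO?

FIFO COGS: 242 @ $8 + 144 @ $6 = $2,800
LIFO COGS: 272 @ $7 + 60 @ $2 + 46 @ $5 + 8 @ $7 = $2,310
Difference = |$2,800 − $2,310| = $490

$490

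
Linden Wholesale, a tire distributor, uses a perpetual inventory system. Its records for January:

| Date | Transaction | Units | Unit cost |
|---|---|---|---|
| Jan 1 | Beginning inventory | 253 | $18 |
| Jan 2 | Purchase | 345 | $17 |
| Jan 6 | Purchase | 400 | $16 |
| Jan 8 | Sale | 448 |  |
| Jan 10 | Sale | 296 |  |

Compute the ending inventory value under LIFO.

Jan 8, 448 sold [LIFO — newest first]: 400 @ $16 + 48 @ $17 = $7,216
Jan 10, 296 sold [LIFO — newest first]: 296 @ $17 = $5,032
Total COGS = $7,216 + $5,032 = $12,248
Ending inventory: 253 @ $18 + 1 @ $17 = $4,571

Ending inventory = $4,571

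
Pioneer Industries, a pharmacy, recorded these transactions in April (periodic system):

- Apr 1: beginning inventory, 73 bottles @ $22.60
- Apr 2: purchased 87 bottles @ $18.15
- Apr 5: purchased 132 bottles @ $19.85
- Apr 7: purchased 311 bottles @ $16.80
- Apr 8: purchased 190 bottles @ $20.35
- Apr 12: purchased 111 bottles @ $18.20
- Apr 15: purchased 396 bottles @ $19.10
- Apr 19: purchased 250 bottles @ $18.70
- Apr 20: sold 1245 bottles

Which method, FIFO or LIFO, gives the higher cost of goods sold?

FIFO COGS: 73 @ $22.60 + 87 @ $18.15 + 132 @ $19.85 + 311 @ $16.80 + 190 @ $20.35 + 111 @ $18.20 + 341 @ $19.10 = $23,473.65
LIFO COGS: 250 @ $18.70 + 396 @ $19.10 + 111 @ $18.20 + 190 @ $20.35 + 298 @ $16.80 = $23,131.70

FIFO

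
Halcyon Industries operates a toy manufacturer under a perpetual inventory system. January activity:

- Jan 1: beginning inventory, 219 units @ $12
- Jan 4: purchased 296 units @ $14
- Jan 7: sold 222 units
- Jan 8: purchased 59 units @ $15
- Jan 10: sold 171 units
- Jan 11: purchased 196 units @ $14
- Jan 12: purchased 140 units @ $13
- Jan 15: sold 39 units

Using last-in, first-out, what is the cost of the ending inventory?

Ending inventory = $6,229

Jan 7, 222 sold [LIFO — newest first]: 222 @ $14 = $3,108
Jan 10, 171 sold [LIFO — newest first]: 59 @ $15 + 74 @ $14 + 38 @ $12 = $2,377
Jan 15, 39 sold [LIFO — newest first]: 39 @ $13 = $507
Total COGS = $3,108 + $2,377 + $507 = $5,992
Ending inventory: 181 @ $12 + 196 @ $14 + 101 @ $13 = $6,229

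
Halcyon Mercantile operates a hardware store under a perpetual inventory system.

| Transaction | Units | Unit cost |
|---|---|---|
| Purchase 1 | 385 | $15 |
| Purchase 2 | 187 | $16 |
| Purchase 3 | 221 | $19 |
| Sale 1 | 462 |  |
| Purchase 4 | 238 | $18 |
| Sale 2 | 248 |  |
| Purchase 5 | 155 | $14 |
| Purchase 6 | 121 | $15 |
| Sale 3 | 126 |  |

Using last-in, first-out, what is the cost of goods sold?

COGS = $14,320

Sale 1 (462) [LIFO — newest first]: 221 @ $19 + 187 @ $16 + 54 @ $15 = $8,001
Sale 2 (248) [LIFO — newest first]: 238 @ $18 + 10 @ $15 = $4,434
Sale 3 (126) [LIFO — newest first]: 121 @ $15 + 5 @ $14 = $1,885
Total COGS = $8,001 + $4,434 + $1,885 = $14,320
Ending inventory: 321 @ $15 + 150 @ $14 = $6,915
Check: goods available $21,235 = COGS $14,320 + ending $6,915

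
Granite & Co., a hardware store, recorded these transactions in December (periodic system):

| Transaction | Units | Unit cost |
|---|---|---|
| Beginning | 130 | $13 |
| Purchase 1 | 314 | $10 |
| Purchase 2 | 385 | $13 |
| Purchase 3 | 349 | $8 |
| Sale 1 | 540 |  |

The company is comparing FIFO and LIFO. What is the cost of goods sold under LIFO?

COGS = $5,275

FIFO COGS: 130 @ $13 + 314 @ $10 + 96 @ $13 = $6,078
LIFO COGS: 349 @ $8 + 191 @ $13 = $5,275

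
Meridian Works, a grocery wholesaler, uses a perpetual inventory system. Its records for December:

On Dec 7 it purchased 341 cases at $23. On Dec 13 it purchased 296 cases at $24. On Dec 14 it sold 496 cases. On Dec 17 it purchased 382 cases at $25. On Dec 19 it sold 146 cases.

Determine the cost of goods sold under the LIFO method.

Dec 14, 496 sold [LIFO — newest first]: 296 @ $24 + 200 @ $23 = $11,704
Dec 19, 146 sold [LIFO — newest first]: 146 @ $25 = $3,650
Total COGS = $11,704 + $3,650 = $15,354
Ending inventory: 141 @ $23 + 236 @ $25 = $9,143

COGS = $15,354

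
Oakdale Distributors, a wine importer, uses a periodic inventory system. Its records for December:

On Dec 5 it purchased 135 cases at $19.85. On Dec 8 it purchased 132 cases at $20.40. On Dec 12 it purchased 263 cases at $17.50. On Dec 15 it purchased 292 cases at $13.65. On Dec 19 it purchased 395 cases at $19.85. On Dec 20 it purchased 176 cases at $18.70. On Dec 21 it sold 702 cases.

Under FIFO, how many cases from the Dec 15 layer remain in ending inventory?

Dec 21, 702 sold [FIFO — oldest first]: 135 @ $19.85 + 132 @ $20.40 + 263 @ $17.50 + 172 @ $13.65 = $12,322.85
Ending inventory: 120 @ $13.65 + 395 @ $19.85 + 176 @ $18.70 = $12,769.95

120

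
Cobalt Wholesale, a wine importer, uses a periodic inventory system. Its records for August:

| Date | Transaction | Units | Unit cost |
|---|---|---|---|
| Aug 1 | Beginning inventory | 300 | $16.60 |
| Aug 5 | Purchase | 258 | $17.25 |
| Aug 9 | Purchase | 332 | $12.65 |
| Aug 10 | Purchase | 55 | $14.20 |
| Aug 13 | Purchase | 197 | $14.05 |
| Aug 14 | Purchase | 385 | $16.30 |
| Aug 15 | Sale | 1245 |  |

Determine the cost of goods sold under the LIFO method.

Aug 15, 1245 sold [LIFO — newest first]: 385 @ $16.30 + 197 @ $14.05 + 55 @ $14.20 + 332 @ $12.65 + 258 @ $17.25 + 18 @ $16.60 = $18,773.45
Ending inventory: 282 @ $16.60 = $4,681.20
Check: goods available $23,454.65 = COGS $18,773.45 + ending $4,681.20

COGS = $18,773.45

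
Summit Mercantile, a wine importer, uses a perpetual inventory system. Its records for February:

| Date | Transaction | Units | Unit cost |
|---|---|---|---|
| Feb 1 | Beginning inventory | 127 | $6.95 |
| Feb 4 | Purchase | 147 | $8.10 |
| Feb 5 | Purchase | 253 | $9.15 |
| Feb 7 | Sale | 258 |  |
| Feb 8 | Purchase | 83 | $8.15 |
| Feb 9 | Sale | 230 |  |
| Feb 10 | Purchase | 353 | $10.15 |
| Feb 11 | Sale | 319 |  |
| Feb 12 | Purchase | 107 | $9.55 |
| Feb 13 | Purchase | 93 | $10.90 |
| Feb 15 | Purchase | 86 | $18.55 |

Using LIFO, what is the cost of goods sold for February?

COGS = $7,454.70

Feb 7, 258 sold [LIFO — newest first]: 253 @ $9.15 + 5 @ $8.10 = $2,355.45
Feb 9, 230 sold [LIFO — newest first]: 83 @ $8.15 + 142 @ $8.10 + 5 @ $6.95 = $1,861.40
Feb 11, 319 sold [LIFO — newest first]: 319 @ $10.15 = $3,237.85
Total COGS = $2,355.45 + $1,861.40 + $3,237.85 = $7,454.70
Ending inventory: 122 @ $6.95 + 34 @ $10.15 + 107 @ $9.55 + 93 @ $10.90 + 86 @ $18.55 = $4,823.85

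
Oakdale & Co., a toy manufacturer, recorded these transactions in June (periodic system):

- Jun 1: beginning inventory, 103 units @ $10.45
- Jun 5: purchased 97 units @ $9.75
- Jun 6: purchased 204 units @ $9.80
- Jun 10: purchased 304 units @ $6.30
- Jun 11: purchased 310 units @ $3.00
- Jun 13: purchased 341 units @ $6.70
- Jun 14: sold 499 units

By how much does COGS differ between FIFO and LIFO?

$1,861.10

FIFO COGS: 103 @ $10.45 + 97 @ $9.75 + 204 @ $9.80 + 95 @ $6.30 = $4,619.80
LIFO COGS: 341 @ $6.70 + 158 @ $3.00 = $2,758.70
Difference = |$4,619.80 − $2,758.70| = $1,861.10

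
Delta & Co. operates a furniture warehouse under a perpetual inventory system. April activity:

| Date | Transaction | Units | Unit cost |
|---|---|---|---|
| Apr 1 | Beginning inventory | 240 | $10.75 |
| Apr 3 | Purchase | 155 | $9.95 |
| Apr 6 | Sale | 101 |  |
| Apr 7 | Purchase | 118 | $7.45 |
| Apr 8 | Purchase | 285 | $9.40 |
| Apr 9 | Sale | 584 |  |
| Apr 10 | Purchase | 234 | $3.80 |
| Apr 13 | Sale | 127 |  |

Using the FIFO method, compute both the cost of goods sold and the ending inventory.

COGS = $7,733.55; ending inventory = $836.00

Apr 6, 101 sold [FIFO — oldest first]: 101 @ $10.75 = $1,085.75
Apr 9, 584 sold [FIFO — oldest first]: 139 @ $10.75 + 155 @ $9.95 + 118 @ $7.45 + 172 @ $9.40 = $5,532.40
Apr 13, 127 sold [FIFO — oldest first]: 113 @ $9.40 + 14 @ $3.80 = $1,115.40
Total COGS = $1,085.75 + $5,532.40 + $1,115.40 = $7,733.55
Ending inventory: 220 @ $3.80 = $836.00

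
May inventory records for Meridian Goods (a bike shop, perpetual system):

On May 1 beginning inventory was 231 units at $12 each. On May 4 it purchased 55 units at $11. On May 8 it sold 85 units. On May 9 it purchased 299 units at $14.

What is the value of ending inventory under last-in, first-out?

Ending inventory = $6,598

May 8, 85 sold [LIFO — newest first]: 55 @ $11 + 30 @ $12 = $965
Ending inventory: 201 @ $12 + 299 @ $14 = $6,598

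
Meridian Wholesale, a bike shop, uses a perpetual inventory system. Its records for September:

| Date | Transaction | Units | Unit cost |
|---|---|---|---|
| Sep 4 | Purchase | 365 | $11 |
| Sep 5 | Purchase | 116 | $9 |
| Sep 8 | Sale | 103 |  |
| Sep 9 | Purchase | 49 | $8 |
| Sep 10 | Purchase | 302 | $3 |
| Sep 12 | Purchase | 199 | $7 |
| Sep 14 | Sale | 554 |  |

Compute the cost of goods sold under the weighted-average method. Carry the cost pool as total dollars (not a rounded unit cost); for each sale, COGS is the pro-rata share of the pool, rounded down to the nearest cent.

COGS = $5,063.21

After Sep 4: 365 on hand, pool $4,015.00 (≈ $11.0000 each)
After Sep 5: 481 on hand, pool $5,059.00 (≈ $10.5177 each)
Sep 8, sell 103: 103/481 × $5,059.00 → $1,083.32
After Sep 9: 427 on hand, pool $4,367.68 (≈ $10.2288 each)
After Sep 10: 729 on hand, pool $5,273.68 (≈ $7.2341 each)
After Sep 12: 928 on hand, pool $6,666.68 (≈ $7.1839 each)
Sep 14, sell 554: 554/928 × $6,666.68 → $3,979.89
Total COGS = $1,083.32 + $3,979.89 = $5,063.21
Ending inventory (cost pool remaining) = $2,686.79
Check: goods available $7,750.00 = COGS $5,063.21 + ending $2,686.79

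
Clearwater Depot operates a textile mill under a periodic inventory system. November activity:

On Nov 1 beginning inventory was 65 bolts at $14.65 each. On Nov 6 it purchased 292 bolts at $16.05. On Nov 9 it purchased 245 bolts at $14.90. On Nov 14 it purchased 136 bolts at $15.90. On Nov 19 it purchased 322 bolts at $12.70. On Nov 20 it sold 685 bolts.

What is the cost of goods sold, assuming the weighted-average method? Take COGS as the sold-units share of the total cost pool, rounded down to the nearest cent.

Nov 20, sell 685: 685/1060 × $15,541.15 → $10,043.10
Ending inventory (cost pool remaining) = $5,498.05

COGS = $10,043.10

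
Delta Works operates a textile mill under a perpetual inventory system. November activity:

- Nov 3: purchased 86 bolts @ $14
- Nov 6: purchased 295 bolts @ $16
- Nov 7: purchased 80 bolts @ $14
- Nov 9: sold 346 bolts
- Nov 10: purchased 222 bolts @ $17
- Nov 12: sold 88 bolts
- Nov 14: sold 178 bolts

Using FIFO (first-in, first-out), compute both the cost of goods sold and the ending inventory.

Nov 9, 346 sold [FIFO — oldest first]: 86 @ $14 + 260 @ $16 = $5,364
Nov 12, 88 sold [FIFO — oldest first]: 35 @ $16 + 53 @ $14 = $1,302
Nov 14, 178 sold [FIFO — oldest first]: 27 @ $14 + 151 @ $17 = $2,945
Total COGS = $5,364 + $1,302 + $2,945 = $9,611
Ending inventory: 71 @ $17 = $1,207
Check: goods available $10,818 = COGS $9,611 + ending $1,207

COGS = $9,611; ending inventory = $1,207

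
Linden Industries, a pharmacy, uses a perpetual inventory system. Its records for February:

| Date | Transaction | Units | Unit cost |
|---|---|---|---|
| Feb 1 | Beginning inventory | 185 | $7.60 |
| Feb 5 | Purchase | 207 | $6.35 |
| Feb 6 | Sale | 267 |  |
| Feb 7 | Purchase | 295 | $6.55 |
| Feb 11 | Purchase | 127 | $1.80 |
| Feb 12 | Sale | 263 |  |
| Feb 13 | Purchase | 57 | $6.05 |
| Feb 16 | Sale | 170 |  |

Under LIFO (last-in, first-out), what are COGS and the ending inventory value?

Feb 6, 267 sold [LIFO — newest first]: 207 @ $6.35 + 60 @ $7.60 = $1,770.45
Feb 12, 263 sold [LIFO — newest first]: 127 @ $1.80 + 136 @ $6.55 = $1,119.40
Feb 16, 170 sold [LIFO — newest first]: 57 @ $6.05 + 113 @ $6.55 = $1,085.00
Total COGS = $1,770.45 + $1,119.40 + $1,085.00 = $3,974.85
Ending inventory: 125 @ $7.60 + 46 @ $6.55 = $1,251.30
Check: goods available $5,226.15 = COGS $3,974.85 + ending $1,251.30

COGS = $3,974.85; ending inventory = $1,251.30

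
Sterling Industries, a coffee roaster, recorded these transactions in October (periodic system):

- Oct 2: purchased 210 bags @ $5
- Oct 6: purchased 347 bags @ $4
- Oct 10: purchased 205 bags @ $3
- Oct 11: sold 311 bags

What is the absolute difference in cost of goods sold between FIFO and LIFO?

$415

FIFO COGS: 210 @ $5 + 101 @ $4 = $1,454
LIFO COGS: 205 @ $3 + 106 @ $4 = $1,039
Difference = |$1,454 − $1,039| = $415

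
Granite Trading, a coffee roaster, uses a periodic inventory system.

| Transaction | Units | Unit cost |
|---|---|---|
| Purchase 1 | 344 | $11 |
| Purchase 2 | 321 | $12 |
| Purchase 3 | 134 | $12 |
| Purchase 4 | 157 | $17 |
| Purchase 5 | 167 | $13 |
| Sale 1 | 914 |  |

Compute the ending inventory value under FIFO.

Sale 1 (914) [FIFO — oldest first]: 344 @ $11 + 321 @ $12 + 134 @ $12 + 115 @ $17 = $11,199
Ending inventory: 42 @ $17 + 167 @ $13 = $2,885

Ending inventory = $2,885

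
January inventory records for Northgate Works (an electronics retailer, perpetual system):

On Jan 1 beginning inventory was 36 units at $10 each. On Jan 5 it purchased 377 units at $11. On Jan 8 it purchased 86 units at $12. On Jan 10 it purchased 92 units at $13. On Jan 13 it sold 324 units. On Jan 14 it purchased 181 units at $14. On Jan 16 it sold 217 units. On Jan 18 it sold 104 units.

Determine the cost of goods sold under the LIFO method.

COGS = $7,908

Jan 13, 324 sold [LIFO — newest first]: 92 @ $13 + 86 @ $12 + 146 @ $11 = $3,834
Jan 16, 217 sold [LIFO — newest first]: 181 @ $14 + 36 @ $11 = $2,930
Jan 18, 104 sold [LIFO — newest first]: 104 @ $11 = $1,144
Total COGS = $3,834 + $2,930 + $1,144 = $7,908
Ending inventory: 36 @ $10 + 91 @ $11 = $1,361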